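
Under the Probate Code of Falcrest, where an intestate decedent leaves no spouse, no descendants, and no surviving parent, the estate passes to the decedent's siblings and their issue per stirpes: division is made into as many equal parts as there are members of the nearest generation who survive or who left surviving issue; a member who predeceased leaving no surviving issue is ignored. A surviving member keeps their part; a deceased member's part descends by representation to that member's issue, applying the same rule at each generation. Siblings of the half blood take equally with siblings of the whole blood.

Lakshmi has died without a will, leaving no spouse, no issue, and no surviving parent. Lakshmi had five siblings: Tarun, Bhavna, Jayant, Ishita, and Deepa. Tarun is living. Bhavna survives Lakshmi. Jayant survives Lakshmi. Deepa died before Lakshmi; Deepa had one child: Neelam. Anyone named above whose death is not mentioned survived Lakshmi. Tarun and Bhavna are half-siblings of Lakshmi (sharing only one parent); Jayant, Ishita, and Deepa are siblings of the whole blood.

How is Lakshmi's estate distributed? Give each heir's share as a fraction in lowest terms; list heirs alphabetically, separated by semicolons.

Bhavna 1/5; Ishita 1/5; Jayant 1/5; Neelam 1/5; Tarun 1/5

No spouse, descendants, or parent survives, so the estate passes to Lakshmi's siblings per stirpes.
Half-blood and whole-blood siblings take equally under the stated rule.
The estate is divided into 5 equal shares of 1/5 among Tarun, Bhavna, Jayant, Ishita, Deepa.
Tarun is living and takes 1/5.
Bhavna is living and takes 1/5.
Jayant is living and takes 1/5.
Ishita is living and takes 1/5.
Deepa predeceased; the 1/5 allotted to Deepa's branch passes to Deepa's issue by representation.
Neelam is the sole taker at this level and receives the full 1/5.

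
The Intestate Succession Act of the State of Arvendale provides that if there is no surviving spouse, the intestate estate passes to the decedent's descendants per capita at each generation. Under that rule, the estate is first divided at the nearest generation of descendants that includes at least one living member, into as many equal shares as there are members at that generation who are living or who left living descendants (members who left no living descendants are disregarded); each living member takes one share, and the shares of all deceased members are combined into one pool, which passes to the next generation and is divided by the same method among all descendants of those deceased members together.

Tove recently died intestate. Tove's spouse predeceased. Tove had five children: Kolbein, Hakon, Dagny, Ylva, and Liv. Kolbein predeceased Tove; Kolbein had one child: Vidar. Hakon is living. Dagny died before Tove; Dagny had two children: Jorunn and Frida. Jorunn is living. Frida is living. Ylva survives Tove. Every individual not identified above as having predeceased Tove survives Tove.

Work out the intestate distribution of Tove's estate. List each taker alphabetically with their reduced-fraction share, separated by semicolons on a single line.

Frida 2/15; Hakon 1/5; Jorunn 2/15; Liv 1/5; Vidar 2/15; Ylva 1/5

There is no surviving spouse, so the entire estate passes to Tove's descendants per capita at each generation.
At generation 1 (Kolbein, Hakon, Dagny, Ylva, Liv) there are 5 shares of (1)/5 = 1/5 each.
Living: Hakon, Ylva, and Liv — each takes 1/5.
Deceased: Kolbein and Dagny. Their combined 2/5 is pooled and carried to generation 2.
At generation 2 (Vidar, Jorunn, Frida) there are 3 shares of (2/5)/3 = 2/15 each.
Living: Vidar, Jorunn, and Frida — each takes 2/15.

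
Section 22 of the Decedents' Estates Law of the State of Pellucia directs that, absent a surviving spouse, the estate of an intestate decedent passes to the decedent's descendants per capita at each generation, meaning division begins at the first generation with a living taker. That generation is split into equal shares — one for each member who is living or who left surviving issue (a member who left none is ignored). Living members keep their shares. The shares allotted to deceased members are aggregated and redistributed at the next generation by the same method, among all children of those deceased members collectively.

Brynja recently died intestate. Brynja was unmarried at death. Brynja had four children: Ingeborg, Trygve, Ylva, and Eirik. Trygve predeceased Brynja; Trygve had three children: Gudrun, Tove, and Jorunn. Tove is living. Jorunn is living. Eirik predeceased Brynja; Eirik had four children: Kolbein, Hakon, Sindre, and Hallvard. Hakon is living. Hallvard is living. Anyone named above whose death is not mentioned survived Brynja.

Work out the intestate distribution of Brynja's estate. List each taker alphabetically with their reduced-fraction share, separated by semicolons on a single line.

There is no surviving spouse, so the entire estate passes to Brynja's descendants per capita at each generation.
At generation 1 (Ingeborg, Trygve, Ylva, Eirik) there are 4 shares of (1)/4 = 1/4 each.
Living: Ingeborg and Ylva — each takes 1/4.
Deceased: Trygve and Eirik. Their combined 1/2 is pooled and carried to generation 2.
At generation 2 (Gudrun, Tove, Jorunn, Kolbein, Hakon, Sindre, Hallvard) there are 7 shares of (1/2)/7 = 1/14 each.
Living: Gudrun, Tove, Jorunn, Kolbein, Hakon, Sindre, and Hallvard — each takes 1/14.

Gudrun 1/14; Hakon 1/14; Hallvard 1/14; Ingeborg 1/4; Jorunn 1/14; Kolbein 1/14; Sindre 1/14; Tove 1/14; Ylva 1/4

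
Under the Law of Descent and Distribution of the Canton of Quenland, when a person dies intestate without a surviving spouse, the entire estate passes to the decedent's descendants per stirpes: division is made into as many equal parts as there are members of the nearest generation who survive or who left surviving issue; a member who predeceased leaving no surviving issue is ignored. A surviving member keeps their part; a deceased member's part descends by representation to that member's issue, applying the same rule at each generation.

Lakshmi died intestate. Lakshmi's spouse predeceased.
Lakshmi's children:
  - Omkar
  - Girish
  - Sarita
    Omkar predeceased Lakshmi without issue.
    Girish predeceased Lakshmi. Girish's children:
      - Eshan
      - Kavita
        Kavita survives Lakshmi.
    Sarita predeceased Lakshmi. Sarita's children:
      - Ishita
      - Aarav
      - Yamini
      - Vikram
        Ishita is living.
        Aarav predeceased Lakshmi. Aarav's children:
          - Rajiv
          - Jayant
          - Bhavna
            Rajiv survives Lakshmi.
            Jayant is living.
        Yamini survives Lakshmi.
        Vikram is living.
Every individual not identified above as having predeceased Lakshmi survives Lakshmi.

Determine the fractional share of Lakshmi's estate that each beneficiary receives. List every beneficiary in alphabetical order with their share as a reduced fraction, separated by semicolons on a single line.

There is no surviving spouse, so the entire estate passes to Lakshmi's descendants per stirpes.
Omkar left no surviving issue, so that branch lapses and is disregarded.
The estate is divided into 2 equal shares of 1/2 among Girish, Sarita.
Girish predeceased; the 1/2 allotted to Girish's branch passes to Girish's issue by representation.
The 1/2 is divided into 2 equal shares of 1/4 among Eshan, Kavita.
Eshan is living and takes 1/4.
Kavita is living and takes 1/4.
Sarita predeceased; the 1/2 allotted to Sarita's branch passes to Sarita's issue by representation.
The 1/2 is divided into 4 equal shares of 1/8 among Ishita, Aarav, Yamini, Vikram.
Ishita is living and takes 1/8.
Aarav predeceased; the 1/8 allotted to Aarav's branch passes to Aarav's issue by representation.
The 1/8 is divided into 3 equal shares of 1/24 among Rajiv, Jayant, Bhavna.
Rajiv is living and takes 1/24.
Jayant is living and takes 1/24.
Bhavna is living and takes 1/24.
Yamini is living and takes 1/8.
Vikram is living and takes 1/8.

Bhavna 1/24; Eshan 1/4; Ishita 1/8; Jayant 1/24; Kavita 1/4; Rajiv 1/24; Vikram 1/8; Yamini 1/8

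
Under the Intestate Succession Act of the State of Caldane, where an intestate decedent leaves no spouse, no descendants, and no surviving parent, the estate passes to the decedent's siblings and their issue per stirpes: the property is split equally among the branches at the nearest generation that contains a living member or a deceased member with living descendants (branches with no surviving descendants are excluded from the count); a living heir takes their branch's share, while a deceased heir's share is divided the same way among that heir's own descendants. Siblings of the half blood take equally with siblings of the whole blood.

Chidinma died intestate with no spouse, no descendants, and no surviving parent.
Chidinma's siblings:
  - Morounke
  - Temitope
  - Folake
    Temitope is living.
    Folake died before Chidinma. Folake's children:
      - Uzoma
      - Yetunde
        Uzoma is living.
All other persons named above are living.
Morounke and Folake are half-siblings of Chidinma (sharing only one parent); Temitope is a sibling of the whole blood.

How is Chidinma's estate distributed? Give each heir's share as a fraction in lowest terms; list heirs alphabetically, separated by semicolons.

No spouse, descendants, or parent survives, so the estate passes to Chidinma's siblings per stirpes.
Half-blood and whole-blood siblings take equally under the stated rule.
The estate is divided into 3 equal shares of 1/3 among Morounke, Temitope, Folake.
Morounke is living and takes 1/3.
Temitope is living and takes 1/3.
Folake predeceased; the 1/3 allotted to Folake's branch passes to Folake's issue by representation.
The 1/3 is divided into 2 equal shares of 1/6 among Uzoma, Yetunde.
Uzoma is living and takes 1/6.
Yetunde is living and takes 1/6.

Morounke 1/3; Temitope 1/3; Uzoma 1/6; Yetunde 1/6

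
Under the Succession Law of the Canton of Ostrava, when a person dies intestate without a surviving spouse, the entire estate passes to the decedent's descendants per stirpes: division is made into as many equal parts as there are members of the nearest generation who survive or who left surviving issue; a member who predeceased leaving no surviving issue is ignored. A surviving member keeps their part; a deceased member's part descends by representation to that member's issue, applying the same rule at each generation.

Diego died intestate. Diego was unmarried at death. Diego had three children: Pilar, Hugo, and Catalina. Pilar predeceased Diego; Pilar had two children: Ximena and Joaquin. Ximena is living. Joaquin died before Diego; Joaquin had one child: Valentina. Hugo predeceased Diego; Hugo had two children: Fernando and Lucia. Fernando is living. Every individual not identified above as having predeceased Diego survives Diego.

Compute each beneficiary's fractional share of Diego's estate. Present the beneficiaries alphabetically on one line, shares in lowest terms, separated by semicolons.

There is no surviving spouse, so the entire estate passes to Diego's descendants per stirpes.
The estate is divided into 3 equal shares of 1/3 among Pilar, Hugo, Catalina.
Pilar predeceased; the 1/3 allotted to Pilar's branch passes to Pilar's issue by representation.
The 1/3 is divided into 2 equal shares of 1/6 among Ximena, Joaquin.
Ximena is living and takes 1/6.
Joaquin predeceased; the 1/6 allotted to Joaquin's branch passes to Joaquin's issue by representation.
Valentina is the sole taker at this level and receives the full 1/6.
Hugo predeceased; the 1/3 allotted to Hugo's branch passes to Hugo's issue by representation.
The 1/3 is divided into 2 equal shares of 1/6 among Fernando, Lucia.
Fernando is living and takes 1/6.
Lucia is living and takes 1/6.
Catalina is living and takes 1/3.

Catalina 1/3; Fernando 1/6; Lucia 1/6; Valentina 1/6; Ximena 1/6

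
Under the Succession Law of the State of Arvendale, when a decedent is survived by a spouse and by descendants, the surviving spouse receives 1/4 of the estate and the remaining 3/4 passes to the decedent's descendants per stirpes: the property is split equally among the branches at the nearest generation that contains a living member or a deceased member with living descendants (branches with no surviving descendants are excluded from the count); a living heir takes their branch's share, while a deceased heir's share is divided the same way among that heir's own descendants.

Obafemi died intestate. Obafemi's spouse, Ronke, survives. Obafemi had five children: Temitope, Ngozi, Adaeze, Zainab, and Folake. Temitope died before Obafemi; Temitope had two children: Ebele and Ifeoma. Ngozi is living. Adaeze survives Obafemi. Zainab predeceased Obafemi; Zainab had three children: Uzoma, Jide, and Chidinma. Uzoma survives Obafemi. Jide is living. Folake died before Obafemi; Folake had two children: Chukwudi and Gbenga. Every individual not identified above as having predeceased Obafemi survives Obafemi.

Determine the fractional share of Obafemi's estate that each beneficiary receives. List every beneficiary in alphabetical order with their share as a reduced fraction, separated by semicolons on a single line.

Ronke, as surviving spouse, takes 1/4.
The remaining 3/4 passes to Obafemi's descendants per stirpes.
The 3/4 is divided into 5 equal shares of 3/20 among Temitope, Ngozi, Adaeze, Zainab, Folake.
Temitope predeceased; the 3/20 allotted to Temitope's branch passes to Temitope's issue by representation.
The 3/20 is divided into 2 equal shares of 3/40 among Ebele, Ifeoma.
Ebele is living and takes 3/40.
Ifeoma is living and takes 3/40.
Ngozi is living and takes 3/20.
Adaeze is living and takes 3/20.
Zainab predeceased; the 3/20 allotted to Zainab's branch passes to Zainab's issue by representation.
The 3/20 is divided into 3 equal shares of 1/20 among Uzoma, Jide, Chidinma.
Uzoma is living and takes 1/20.
Jide is living and takes 1/20.
Chidinma is living and takes 1/20.
Folake predeceased; the 3/20 allotted to Folake's branch passes to Folake's issue by representation.
The 3/20 is divided into 2 equal shares of 3/40 among Chukwudi, Gbenga.
Chukwudi is living and takes 3/40.
Gbenga is living and takes 3/40.

Adaeze 3/20; Chidinma 1/20; Chukwudi 3/40; Ebele 3/40; Gbenga 3/40; Ifeoma 3/40; Jide 1/20; Ngozi 3/20; Ronke 1/4; Uzoma 1/20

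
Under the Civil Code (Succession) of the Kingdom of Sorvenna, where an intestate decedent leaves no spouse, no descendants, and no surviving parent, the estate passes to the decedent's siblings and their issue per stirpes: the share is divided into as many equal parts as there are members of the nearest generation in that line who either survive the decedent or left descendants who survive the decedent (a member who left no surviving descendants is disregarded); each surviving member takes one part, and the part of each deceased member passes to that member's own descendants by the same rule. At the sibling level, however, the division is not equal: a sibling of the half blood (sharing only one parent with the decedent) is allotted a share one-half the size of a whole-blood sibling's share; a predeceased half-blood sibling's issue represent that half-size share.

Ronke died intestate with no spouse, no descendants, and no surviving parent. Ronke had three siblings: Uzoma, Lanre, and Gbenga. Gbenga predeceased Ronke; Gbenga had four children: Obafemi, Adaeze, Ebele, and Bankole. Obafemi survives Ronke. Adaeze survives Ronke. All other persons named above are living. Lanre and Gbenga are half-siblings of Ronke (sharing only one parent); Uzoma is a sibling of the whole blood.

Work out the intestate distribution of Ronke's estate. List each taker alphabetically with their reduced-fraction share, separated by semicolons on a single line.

No spouse, descendants, or parent survives, so the estate passes to Ronke's siblings per stirpes.
Half-blood siblings count for one-half the weight of whole-blood siblings at the initial division.
Dividing 1 in proportion to weights (total weight 2): Uzoma (weight 1) → 1/2; Lanre (weight 1/2) → 1/4; Gbenga (weight 1/2) → 1/4.
Uzoma is living and takes 1/2.
Lanre is living and takes 1/4.
Gbenga predeceased; the 1/4 allotted to Gbenga's branch passes to Gbenga's issue by representation.
The 1/4 is divided into 4 equal shares of 1/16 among Obafemi, Adaeze, Ebele, Bankole.
Obafemi is living and takes 1/16.
Adaeze is living and takes 1/16.
Ebele is living and takes 1/16.
Bankole is living and takes 1/16.

Adaeze 1/16; Bankole 1/16; Ebele 1/16; Lanre 1/4; Obafemi 1/16; Uzoma 1/2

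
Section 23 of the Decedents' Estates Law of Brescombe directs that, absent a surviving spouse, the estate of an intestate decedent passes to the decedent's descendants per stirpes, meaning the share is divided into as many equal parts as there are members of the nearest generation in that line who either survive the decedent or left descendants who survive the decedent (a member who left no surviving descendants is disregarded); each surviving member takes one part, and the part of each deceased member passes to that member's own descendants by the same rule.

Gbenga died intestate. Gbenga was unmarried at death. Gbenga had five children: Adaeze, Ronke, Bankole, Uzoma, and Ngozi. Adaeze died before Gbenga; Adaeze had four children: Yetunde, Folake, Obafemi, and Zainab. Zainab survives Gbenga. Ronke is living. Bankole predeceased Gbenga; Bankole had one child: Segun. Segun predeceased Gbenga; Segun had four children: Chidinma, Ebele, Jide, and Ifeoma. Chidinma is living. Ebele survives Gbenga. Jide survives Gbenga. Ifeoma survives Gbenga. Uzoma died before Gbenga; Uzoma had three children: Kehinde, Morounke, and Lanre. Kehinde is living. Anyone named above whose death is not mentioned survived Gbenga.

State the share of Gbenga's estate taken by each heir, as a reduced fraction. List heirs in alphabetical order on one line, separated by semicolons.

Chidinma 1/20; Ebele 1/20; Folake 1/20; Ifeoma 1/20; Jide 1/20; Kehinde 1/15; Lanre 1/15; Morounke 1/15; Ngozi 1/5; Obafemi 1/20; Ronke 1/5; Yetunde 1/20; Zainab 1/20

There is no surviving spouse, so the entire estate passes to Gbenga's descendants per stirpes.
The estate is divided into 5 equal shares of 1/5 among Adaeze, Ronke, Bankole, Uzoma, Ngozi.
Adaeze predeceased; the 1/5 allotted to Adaeze's branch passes to Adaeze's issue by representation.
The 1/5 is divided into 4 equal shares of 1/20 among Yetunde, Folake, Obafemi, Zainab.
Yetunde is living and takes 1/20.
Folake is living and takes 1/20.
Obafemi is living and takes 1/20.
Zainab is living and takes 1/20.
Ronke is living and takes 1/5.
Bankole predeceased; the 1/5 allotted to Bankole's branch passes to Bankole's issue by representation.
Segun's line is the sole branch at this level, so the full 1/5 passes to Segun's issue by representation.
The 1/5 is divided into 4 equal shares of 1/20 among Chidinma, Ebele, Jide, Ifeoma.
Chidinma is living and takes 1/20.
Ebele is living and takes 1/20.
Jide is living and takes 1/20.
Ifeoma is living and takes 1/20.
Uzoma predeceased; the 1/5 allotted to Uzoma's branch passes to Uzoma's issue by representation.
The 1/5 is divided into 3 equal shares of 1/15 among Kehinde, Morounke, Lanre.
Kehinde is living and takes 1/15.
Morounke is living and takes 1/15.
Lanre is living and takes 1/15.
Ngozi is living and takes 1/5.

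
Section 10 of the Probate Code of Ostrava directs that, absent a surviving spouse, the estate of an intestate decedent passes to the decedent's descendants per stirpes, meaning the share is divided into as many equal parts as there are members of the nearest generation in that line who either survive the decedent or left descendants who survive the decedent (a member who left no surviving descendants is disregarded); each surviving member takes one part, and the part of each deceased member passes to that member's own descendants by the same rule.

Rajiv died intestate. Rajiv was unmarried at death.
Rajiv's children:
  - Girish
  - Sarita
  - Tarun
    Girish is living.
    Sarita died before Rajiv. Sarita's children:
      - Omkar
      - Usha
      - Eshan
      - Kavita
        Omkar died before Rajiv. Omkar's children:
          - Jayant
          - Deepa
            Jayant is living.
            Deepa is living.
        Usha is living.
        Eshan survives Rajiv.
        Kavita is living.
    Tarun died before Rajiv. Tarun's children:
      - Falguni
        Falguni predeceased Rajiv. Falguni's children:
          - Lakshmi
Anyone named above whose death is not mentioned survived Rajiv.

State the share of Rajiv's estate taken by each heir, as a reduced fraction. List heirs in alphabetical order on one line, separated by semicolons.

There is no surviving spouse, so the entire estate passes to Rajiv's descendants per stirpes.
The estate is divided into 3 equal shares of 1/3 among Girish, Sarita, Tarun.
Girish is living and takes 1/3.
Sarita predeceased; the 1/3 allotted to Sarita's branch passes to Sarita's issue by representation.
The 1/3 is divided into 4 equal shares of 1/12 among Omkar, Usha, Eshan, Kavita.
Omkar predeceased; the 1/12 allotted to Omkar's branch passes to Omkar's issue by representation.
The 1/12 is divided into 2 equal shares of 1/24 among Jayant, Deepa.
Jayant is living and takes 1/24.
Deepa is living and takes 1/24.
Usha is living and takes 1/12.
Eshan is living and takes 1/12.
Kavita is living and takes 1/12.
Tarun predeceased; the 1/3 allotted to Tarun's branch passes to Tarun's issue by representation.
Falguni's line is the sole branch at this level, so the full 1/3 passes to Falguni's issue by representation.
Lakshmi is the sole taker at this level and receives the full 1/3.

Deepa 1/24; Eshan 1/12; Girish 1/3; Jayant 1/24; Kavita 1/12; Lakshmi 1/3; Usha 1/12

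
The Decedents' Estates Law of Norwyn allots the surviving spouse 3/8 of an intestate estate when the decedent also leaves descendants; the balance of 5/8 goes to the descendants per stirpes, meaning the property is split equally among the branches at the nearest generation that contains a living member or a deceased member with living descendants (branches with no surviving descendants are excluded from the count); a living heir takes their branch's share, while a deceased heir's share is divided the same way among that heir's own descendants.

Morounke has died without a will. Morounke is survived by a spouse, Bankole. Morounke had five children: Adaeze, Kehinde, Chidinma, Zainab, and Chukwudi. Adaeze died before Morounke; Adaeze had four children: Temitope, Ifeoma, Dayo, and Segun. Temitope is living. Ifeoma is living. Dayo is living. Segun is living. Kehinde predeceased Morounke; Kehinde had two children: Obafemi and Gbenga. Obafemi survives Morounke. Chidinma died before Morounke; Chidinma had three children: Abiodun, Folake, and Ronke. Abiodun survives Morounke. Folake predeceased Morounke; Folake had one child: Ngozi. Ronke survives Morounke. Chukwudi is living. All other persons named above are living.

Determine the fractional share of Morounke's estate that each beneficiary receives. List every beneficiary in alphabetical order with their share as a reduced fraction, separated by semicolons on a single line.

Abiodun 1/24; Bankole 3/8; Chukwudi 1/8; Dayo 1/32; Gbenga 1/16; Ifeoma 1/32; Ngozi 1/24; Obafemi 1/16; Ronke 1/24; Segun 1/32; Temitope 1/32; Zainab 1/8

Bankole, as surviving spouse, takes 3/8.
The remaining 5/8 passes to Morounke's descendants per stirpes.
The 5/8 is divided into 5 equal shares of 1/8 among Adaeze, Kehinde, Chidinma, Zainab, Chukwudi.
Adaeze predeceased; the 1/8 allotted to Adaeze's branch passes to Adaeze's issue by representation.
The 1/8 is divided into 4 equal shares of 1/32 among Temitope, Ifeoma, Dayo, Segun.
Temitope is living and takes 1/32.
Ifeoma is living and takes 1/32.
Dayo is living and takes 1/32.
Segun is living and takes 1/32.
Kehinde predeceased; the 1/8 allotted to Kehinde's branch passes to Kehinde's issue by representation.
The 1/8 is divided into 2 equal shares of 1/16 among Obafemi, Gbenga.
Obafemi is living and takes 1/16.
Gbenga is living and takes 1/16.
Chidinma predeceased; the 1/8 allotted to Chidinma's branch passes to Chidinma's issue by representation.
The 1/8 is divided into 3 equal shares of 1/24 among Abiodun, Folake, Ronke.
Abiodun is living and takes 1/24.
Folake predeceased; the 1/24 allotted to Folake's branch passes to Folake's issue by representation.
Ngozi is the sole taker at this level and receives the full 1/24.
Ronke is living and takes 1/24.
Zainab is living and takes 1/8.
Chukwudi is living and takes 1/8.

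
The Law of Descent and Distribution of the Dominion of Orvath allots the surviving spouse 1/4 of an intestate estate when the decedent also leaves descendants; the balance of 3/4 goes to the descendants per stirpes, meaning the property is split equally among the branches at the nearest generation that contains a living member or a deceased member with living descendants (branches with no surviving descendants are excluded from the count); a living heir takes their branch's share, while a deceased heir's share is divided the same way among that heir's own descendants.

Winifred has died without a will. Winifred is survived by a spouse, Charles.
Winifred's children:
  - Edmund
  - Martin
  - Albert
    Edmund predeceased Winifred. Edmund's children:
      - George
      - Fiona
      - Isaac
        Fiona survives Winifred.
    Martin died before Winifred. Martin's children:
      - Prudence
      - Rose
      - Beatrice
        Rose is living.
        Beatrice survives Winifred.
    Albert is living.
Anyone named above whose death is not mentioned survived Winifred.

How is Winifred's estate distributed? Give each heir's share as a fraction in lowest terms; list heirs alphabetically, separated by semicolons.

Charles, as surviving spouse, takes 1/4.
The remaining 3/4 passes to Winifred's descendants per stirpes.
The 3/4 is divided into 3 equal shares of 1/4 among Edmund, Martin, Albert.
Edmund predeceased; the 1/4 allotted to Edmund's branch passes to Edmund's issue by representation.
The 1/4 is divided into 3 equal shares of 1/12 among George, Fiona, Isaac.
George is living and takes 1/12.
Fiona is living and takes 1/12.
Isaac is living and takes 1/12.
Martin predeceased; the 1/4 allotted to Martin's branch passes to Martin's issue by representation.
The 1/4 is divided into 3 equal shares of 1/12 among Prudence, Rose, Beatrice.
Prudence is living and takes 1/12.
Rose is living and takes 1/12.
Beatrice is living and takes 1/12.
Albert is living and takes 1/4.

Albert 1/4; Beatrice 1/12; Charles 1/4; Fiona 1/12; George 1/12; Isaac 1/12; Prudence 1/12; Rose 1/12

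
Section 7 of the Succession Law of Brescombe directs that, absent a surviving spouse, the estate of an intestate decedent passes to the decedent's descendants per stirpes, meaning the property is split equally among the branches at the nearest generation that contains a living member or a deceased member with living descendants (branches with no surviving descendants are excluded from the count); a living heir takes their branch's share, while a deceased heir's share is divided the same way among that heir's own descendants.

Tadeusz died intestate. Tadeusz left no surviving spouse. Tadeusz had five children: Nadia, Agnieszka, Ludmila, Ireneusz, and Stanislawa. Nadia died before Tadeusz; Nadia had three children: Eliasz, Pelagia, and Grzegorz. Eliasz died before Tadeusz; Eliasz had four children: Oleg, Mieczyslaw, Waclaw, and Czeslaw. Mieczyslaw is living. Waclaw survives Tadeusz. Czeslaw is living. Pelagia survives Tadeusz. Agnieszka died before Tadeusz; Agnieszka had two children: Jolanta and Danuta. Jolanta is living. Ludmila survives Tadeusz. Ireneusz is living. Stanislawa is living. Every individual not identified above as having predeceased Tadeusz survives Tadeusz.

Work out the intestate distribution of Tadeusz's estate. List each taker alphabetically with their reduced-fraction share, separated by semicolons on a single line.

There is no surviving spouse, so the entire estate passes to Tadeusz's descendants per stirpes.
The estate is divided into 5 equal shares of 1/5 among Nadia, Agnieszka, Ludmila, Ireneusz, Stanislawa.
Nadia predeceased; the 1/5 allotted to Nadia's branch passes to Nadia's issue by representation.
The 1/5 is divided into 3 equal shares of 1/15 among Eliasz, Pelagia, Grzegorz.
Eliasz predeceased; the 1/15 allotted to Eliasz's branch passes to Eliasz's issue by representation.
The 1/15 is divided into 4 equal shares of 1/60 among Oleg, Mieczyslaw, Waclaw, Czeslaw.
Oleg is living and takes 1/60.
Mieczyslaw is living and takes 1/60.
Waclaw is living and takes 1/60.
Czeslaw is living and takes 1/60.
Pelagia is living and takes 1/15.
Grzegorz is living and takes 1/15.
Agnieszka predeceased; the 1/5 allotted to Agnieszka's branch passes to Agnieszka's issue by representation.
The 1/5 is divided into 2 equal shares of 1/10 among Jolanta, Danuta.
Jolanta is living and takes 1/10.
Danuta is living and takes 1/10.
Ludmila is living and takes 1/5.
Ireneusz is living and takes 1/5.
Stanislawa is living and takes 1/5.

Czeslaw 1/60; Danuta 1/10; Grzegorz 1/15; Ireneusz 1/5; Jolanta 1/10; Ludmila 1/5; Mieczyslaw 1/60; Oleg 1/60; Pelagia 1/15; Stanislawa 1/5; Waclaw 1/60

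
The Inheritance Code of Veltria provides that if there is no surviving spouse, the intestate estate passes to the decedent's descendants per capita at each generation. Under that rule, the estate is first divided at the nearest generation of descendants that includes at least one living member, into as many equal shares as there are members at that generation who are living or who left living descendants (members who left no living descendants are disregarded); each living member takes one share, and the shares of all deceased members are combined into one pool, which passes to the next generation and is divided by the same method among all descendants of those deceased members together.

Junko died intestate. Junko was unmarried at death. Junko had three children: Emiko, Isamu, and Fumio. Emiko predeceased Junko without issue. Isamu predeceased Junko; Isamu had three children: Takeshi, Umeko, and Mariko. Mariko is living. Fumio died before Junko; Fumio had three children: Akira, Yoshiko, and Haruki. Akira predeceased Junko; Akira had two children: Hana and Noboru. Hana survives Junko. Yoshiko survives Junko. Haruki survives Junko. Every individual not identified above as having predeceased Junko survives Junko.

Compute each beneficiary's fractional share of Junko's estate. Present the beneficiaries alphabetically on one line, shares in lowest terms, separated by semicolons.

There is no surviving spouse, so the entire estate passes to Junko's descendants per capita at each generation.
No one at generation 1 (Isamu, Fumio) is living; moving to the next generation.
At generation 2 (Takeshi, Umeko, Mariko, Akira, Yoshiko, Haruki) there are 6 shares of (1)/6 = 1/6 each.
Living: Takeshi, Umeko, Mariko, Yoshiko, and Haruki — each takes 1/6.
Deceased: Akira. That 1/6 share is carried to generation 3.
At generation 3 (Hana, Noboru) there are 2 shares of (1/6)/2 = 1/12 each.
Living: Hana and Noboru — each takes 1/12.

Hana 1/12; Haruki 1/6; Mariko 1/6; Noboru 1/12; Takeshi 1/6; Umeko 1/6; Yoshiko 1/6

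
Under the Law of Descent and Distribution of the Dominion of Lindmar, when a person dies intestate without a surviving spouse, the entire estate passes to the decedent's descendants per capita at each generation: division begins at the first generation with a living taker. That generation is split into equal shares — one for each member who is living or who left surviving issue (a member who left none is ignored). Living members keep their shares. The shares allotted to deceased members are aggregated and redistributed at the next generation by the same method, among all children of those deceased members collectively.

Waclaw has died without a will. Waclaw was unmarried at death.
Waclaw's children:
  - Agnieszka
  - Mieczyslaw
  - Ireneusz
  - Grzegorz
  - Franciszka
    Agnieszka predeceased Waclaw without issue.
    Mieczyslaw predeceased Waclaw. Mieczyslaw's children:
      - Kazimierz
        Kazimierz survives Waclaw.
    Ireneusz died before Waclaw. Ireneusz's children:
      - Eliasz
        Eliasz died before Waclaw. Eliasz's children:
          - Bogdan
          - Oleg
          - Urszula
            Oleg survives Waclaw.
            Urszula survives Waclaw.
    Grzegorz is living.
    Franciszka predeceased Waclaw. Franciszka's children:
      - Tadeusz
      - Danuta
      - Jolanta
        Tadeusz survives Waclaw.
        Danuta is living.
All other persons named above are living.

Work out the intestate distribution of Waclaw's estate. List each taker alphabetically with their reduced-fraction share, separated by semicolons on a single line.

Bogdan 1/20; Danuta 3/20; Grzegorz 1/4; Jolanta 3/20; Kazimierz 3/20; Oleg 1/20; Tadeusz 3/20; Urszula 1/20

There is no surviving spouse, so the entire estate passes to Waclaw's descendants per capita at each generation.
At generation 1 (Mieczyslaw, Ireneusz, Grzegorz, Franciszka) there are 4 shares of (1)/4 = 1/4 each.
Living: Grzegorz — each takes 1/4.
Deceased: Mieczyslaw, Ireneusz, and Franciszka. Their combined 3/4 is pooled and carried to generation 2.
At generation 2 (Kazimierz, Eliasz, Tadeusz, Danuta, Jolanta) there are 5 shares of (3/4)/5 = 3/20 each.
Living: Kazimierz, Tadeusz, Danuta, and Jolanta — each takes 3/20.
Deceased: Eliasz. That 3/20 share is carried to generation 3.
At generation 3 (Bogdan, Oleg, Urszula) there are 3 shares of (3/20)/3 = 1/20 each.
Living: Bogdan, Oleg, and Urszula — each takes 1/20.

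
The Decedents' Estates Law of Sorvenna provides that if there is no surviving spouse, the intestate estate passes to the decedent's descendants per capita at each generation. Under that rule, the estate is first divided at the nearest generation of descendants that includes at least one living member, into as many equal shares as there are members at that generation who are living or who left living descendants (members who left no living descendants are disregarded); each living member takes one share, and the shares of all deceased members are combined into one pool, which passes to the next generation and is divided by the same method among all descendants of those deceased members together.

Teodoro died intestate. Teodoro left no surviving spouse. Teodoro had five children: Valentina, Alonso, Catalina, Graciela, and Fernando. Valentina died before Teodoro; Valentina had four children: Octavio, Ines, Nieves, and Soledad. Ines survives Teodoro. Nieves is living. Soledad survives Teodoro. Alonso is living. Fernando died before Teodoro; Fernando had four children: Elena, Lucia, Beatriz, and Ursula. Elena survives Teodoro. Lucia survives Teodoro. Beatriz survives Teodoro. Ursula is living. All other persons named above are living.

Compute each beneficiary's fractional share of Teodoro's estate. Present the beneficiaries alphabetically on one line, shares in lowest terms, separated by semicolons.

Alonso 1/5; Beatriz 1/20; Catalina 1/5; Elena 1/20; Graciela 1/5; Ines 1/20; Lucia 1/20; Nieves 1/20; Octavio 1/20; Soledad 1/20; Ursula 1/20

There is no surviving spouse, so the entire estate passes to Teodoro's descendants per capita at each generation.
At generation 1 (Valentina, Alonso, Catalina, Graciela, Fernando) there are 5 shares of (1)/5 = 1/5 each.
Living: Alonso, Catalina, and Graciela — each takes 1/5.
Deceased: Valentina and Fernando. Their combined 2/5 is pooled and carried to generation 2.
At generation 2 (Octavio, Ines, Nieves, Soledad, Elena, Lucia, Beatriz, Ursula) there are 8 shares of (2/5)/8 = 1/20 each.
Living: Octavio, Ines, Nieves, Soledad, Elena, Lucia, Beatriz, and Ursula — each takes 1/20.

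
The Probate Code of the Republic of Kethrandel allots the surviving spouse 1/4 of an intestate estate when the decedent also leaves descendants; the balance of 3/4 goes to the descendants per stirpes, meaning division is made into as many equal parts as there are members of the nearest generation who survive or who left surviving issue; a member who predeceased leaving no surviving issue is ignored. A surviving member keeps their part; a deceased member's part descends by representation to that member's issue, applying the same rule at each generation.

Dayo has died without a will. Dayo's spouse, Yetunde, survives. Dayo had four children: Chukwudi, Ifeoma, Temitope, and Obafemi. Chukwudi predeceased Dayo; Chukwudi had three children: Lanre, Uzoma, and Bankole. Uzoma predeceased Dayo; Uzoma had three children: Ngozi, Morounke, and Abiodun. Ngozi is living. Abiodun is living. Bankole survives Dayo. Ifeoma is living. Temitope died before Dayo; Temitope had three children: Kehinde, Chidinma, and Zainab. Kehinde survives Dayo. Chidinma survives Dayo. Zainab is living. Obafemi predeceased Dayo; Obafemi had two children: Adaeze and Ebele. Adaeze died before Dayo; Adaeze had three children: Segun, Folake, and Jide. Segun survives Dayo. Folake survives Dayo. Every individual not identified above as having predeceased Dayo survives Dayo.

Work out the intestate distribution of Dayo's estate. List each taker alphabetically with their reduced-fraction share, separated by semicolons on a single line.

Yetunde, as surviving spouse, takes 1/4.
The remaining 3/4 passes to Dayo's descendants per stirpes.
The 3/4 is divided into 4 equal shares of 3/16 among Chukwudi, Ifeoma, Temitope, Obafemi.
Chukwudi predeceased; the 3/16 allotted to Chukwudi's branch passes to Chukwudi's issue by representation.
The 3/16 is divided into 3 equal shares of 1/16 among Lanre, Uzoma, Bankole.
Lanre is living and takes 1/16.
Uzoma predeceased; the 1/16 allotted to Uzoma's branch passes to Uzoma's issue by representation.
The 1/16 is divided into 3 equal shares of 1/48 among Ngozi, Morounke, Abiodun.
Ngozi is living and takes 1/48.
Morounke is living and takes 1/48.
Abiodun is living and takes 1/48.
Bankole is living and takes 1/16.
Ifeoma is living and takes 3/16.
Temitope predeceased; the 3/16 allotted to Temitope's branch passes to Temitope's issue by representation.
The 3/16 is divided into 3 equal shares of 1/16 among Kehinde, Chidinma, Zainab.
Kehinde is living and takes 1/16.
Chidinma is living and takes 1/16.
Zainab is living and takes 1/16.
Obafemi predeceased; the 3/16 allotted to Obafemi's branch passes to Obafemi's issue by representation.
The 3/16 is divided into 2 equal shares of 3/32 among Adaeze, Ebele.
Adaeze predeceased; the 3/32 allotted to Adaeze's branch passes to Adaeze's issue by representation.
The 3/32 is divided into 3 equal shares of 1/32 among Segun, Folake, Jide.
Segun is living and takes 1/32.
Folake is living and takes 1/32.
Jide is living and takes 1/32.
Ebele is living and takes 3/32.

Abiodun 1/48; Bankole 1/16; Chidinma 1/16; Ebele 3/32; Folake 1/32; Ifeoma 3/16; Jide 1/32; Kehinde 1/16; Lanre 1/16; Morounke 1/48; Ngozi 1/48; Segun 1/32; Yetunde 1/4; Zainab 1/16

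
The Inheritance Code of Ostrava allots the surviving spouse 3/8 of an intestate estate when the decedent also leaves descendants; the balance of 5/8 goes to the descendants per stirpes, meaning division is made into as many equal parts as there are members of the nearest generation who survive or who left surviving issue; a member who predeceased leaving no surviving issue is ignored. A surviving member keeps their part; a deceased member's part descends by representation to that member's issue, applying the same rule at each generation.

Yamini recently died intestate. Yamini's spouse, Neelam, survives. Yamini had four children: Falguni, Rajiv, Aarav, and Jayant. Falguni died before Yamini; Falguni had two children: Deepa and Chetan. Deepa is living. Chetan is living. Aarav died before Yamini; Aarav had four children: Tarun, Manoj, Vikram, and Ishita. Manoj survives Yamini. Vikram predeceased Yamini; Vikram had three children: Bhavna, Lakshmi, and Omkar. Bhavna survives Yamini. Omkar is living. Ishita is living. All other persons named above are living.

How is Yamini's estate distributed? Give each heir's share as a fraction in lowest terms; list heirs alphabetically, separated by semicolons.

Bhavna 5/384; Chetan 5/64; Deepa 5/64; Ishita 5/128; Jayant 5/32; Lakshmi 5/384; Manoj 5/128; Neelam 3/8; Omkar 5/384; Rajiv 5/32; Tarun 5/128

Neelam, as surviving spouse, takes 3/8.
The remaining 5/8 passes to Yamini's descendants per stirpes.
The 5/8 is divided into 4 equal shares of 5/32 among Falguni, Rajiv, Aarav, Jayant.
Falguni predeceased; the 5/32 allotted to Falguni's branch passes to Falguni's issue by representation.
The 5/32 is divided into 2 equal shares of 5/64 among Deepa, Chetan.
Deepa is living and takes 5/64.
Chetan is living and takes 5/64.
Rajiv is living and takes 5/32.
Aarav predeceased; the 5/32 allotted to Aarav's branch passes to Aarav's issue by representation.
The 5/32 is divided into 4 equal shares of 5/128 among Tarun, Manoj, Vikram, Ishita.
Tarun is living and takes 5/128.
Manoj is living and takes 5/128.
Vikram predeceased; the 5/128 allotted to Vikram's branch passes to Vikram's issue by representation.
The 5/128 is divided into 3 equal shares of 5/384 among Bhavna, Lakshmi, Omkar.
Bhavna is living and takes 5/384.
Lakshmi is living and takes 5/384.
Omkar is living and takes 5/384.
Ishita is living and takes 5/128.
Jayant is living and takes 5/32.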